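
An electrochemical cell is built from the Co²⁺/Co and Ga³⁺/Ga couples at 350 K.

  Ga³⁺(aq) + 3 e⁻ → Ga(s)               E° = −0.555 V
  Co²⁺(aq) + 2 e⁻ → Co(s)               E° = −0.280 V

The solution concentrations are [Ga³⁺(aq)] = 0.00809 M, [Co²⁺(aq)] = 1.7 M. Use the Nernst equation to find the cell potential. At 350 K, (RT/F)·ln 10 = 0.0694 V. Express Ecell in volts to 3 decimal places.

Co²⁺/Co is reduced (cathode, E° = −0.280 V) and Ga³⁺/Ga is oxidized (anode).
E°cell = −0.280 − (−0.555) = +0.275 V, with n = 6 electrons transferred.
For the overall reaction 3 Co²⁺(aq) + 2 Ga(s) → 3 Co(s) + 2 Ga³⁺(aq), Q = [Ga³⁺(aq)]^2 / [Co²⁺(aq)]^3 = 1.33×10^−5, giving log Q = −4.875.
E = E° − (0.0694/n)·log Q = +0.275 − (0.0694/6)(−4.875) = +0.331 V.

+0.331 V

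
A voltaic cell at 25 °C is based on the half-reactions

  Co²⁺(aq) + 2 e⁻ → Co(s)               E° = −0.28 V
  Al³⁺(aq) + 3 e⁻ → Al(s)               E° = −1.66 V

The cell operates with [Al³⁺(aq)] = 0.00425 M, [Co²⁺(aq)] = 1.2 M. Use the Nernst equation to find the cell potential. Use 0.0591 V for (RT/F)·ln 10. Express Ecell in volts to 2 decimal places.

The Co²⁺/Co couple has the more positive E°, so it is the cathode; Al³⁺/Al is the anode.
E°cell = E°cat − E°an = −0.28 − (−1.66) = +1.38 V; n = 6.
For the overall reaction 3 Co²⁺(aq) + 2 Al(s) → 3 Co(s) + 2 Al³⁺(aq), Q = [Al³⁺(aq)]^2 / [Co²⁺(aq)]^3 = 1.05×10^−5, giving log Q = −4.981.
E = E° − (0.0591/n)·log Q = +1.38 − (0.0591/6)(−4.981) = +1.43 V.

+1.43 V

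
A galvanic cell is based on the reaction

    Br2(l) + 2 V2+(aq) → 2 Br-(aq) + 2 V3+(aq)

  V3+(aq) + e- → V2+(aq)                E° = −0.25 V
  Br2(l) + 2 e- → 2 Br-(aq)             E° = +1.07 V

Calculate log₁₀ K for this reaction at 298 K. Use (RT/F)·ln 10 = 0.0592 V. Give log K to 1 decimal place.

log K = 44.6

The Br₂/Br⁻ couple is reduced (cathode); E°cell = +1.07 − (−0.25) = +1.32 V with n = 2.
At equilibrium E = 0, so log K = nE°cell / 0.0592 = (2)(+1.32) / 0.0592 = 44.6.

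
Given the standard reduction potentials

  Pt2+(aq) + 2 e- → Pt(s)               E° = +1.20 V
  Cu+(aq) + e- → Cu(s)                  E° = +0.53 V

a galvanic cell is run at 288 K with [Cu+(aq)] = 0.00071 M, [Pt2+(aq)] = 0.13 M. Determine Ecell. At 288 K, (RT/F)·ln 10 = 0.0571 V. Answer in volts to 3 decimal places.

Since E°(Pt²⁺/Pt) > E°(Cu⁺/Cu), Pt²⁺/Pt serves as the cathode.
E°cell = +1.20 − (+0.53) = +0.67 V, with n = 2 electrons transferred.
The balanced reaction is Pt2+(aq) + 2 Cu(s) → Pt(s) + 2 Cu+(aq), so Q = [Cu+(aq)]^2 / [Pt2+(aq)] = 3.88×10^−6 and log Q = −5.411.
By the Nernst equation, E = +0.67 − (0.0571/2)·(−5.411) = +0.824 V.

+0.824 V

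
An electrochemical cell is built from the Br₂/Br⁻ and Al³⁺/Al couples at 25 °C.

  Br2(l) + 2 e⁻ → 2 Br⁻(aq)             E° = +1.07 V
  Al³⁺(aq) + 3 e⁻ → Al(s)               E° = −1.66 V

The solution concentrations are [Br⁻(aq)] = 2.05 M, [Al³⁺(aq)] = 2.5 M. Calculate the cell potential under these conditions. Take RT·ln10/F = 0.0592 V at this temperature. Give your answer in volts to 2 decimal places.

+2.70 V

Br₂/Br⁻ is reduced (cathode, E° = +1.07 V) and Al³⁺/Al is oxidized (anode).
The standard potential is +1.07 − (−1.66) = +2.73 V and the balanced reaction transfers n = 6 electrons.
Balancing gives 3 Br2(l) + 2 Al(s) → 6 Br⁻(aq) + 2 Al³⁺(aq); hence Q = [Br⁻(aq)]^6·[Al³⁺(aq)]^2 = 464 (log Q = 2.666).
E = E° − (0.0592/n)·log Q = +2.73 − (0.0592/6)(2.666) = +2.70 V.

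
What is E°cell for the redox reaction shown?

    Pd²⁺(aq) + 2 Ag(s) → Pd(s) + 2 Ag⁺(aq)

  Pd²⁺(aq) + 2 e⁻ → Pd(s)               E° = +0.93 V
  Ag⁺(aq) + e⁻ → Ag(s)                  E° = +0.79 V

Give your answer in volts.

In the reaction as written, Pd²⁺(aq) is reduced (cathode) and Ag⁺(aq) is produced by oxidation at the anode.
E°cell = E°(cathode) − E°(anode) = +0.93 − (+0.79) = +0.14 V.

+0.14 V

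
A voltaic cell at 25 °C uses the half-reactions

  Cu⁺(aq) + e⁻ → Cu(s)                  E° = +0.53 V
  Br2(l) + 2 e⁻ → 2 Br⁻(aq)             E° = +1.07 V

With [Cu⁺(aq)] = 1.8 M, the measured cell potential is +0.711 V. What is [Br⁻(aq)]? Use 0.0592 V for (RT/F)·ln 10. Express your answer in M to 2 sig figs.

The Br₂/Br⁻ couple has the larger reduction potential, so it is the cathode: E°cell = +1.07 − (+0.53) = +0.54 V and n = 2.
Since E = E° − (0.0592/n)·log Q, log Q = n(E° − E)/0.0592 = −5.777.
Balancing electrons gives Br2(l) + 2 Cu(s) → 2 Br⁻(aq) + 2 Cu⁺(aq); thus Q = [Br⁻(aq)]^2·[Cu⁺(aq)]^2.
Substituting the known concentrations and solving, log [Br⁻(aq)] = −3.144 and [Br⁻(aq)] = 0.00072 M.

0.00072 M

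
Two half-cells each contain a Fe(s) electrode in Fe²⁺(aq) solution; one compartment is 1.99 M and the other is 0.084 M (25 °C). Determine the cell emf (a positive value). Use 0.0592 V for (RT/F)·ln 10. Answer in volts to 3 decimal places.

0.041 V

For a concentration cell E°cell = 0, since both electrodes use the same couple.
The compartment with the higher Fe²⁺(aq) concentration (1.99 M) acts as the cathode; ions are reduced there and produced at the dilute (0.084 M) anode.
With n = 2, Ecell = −(0.0592/2)·log([dilute]/[conc]) = −(0.0592/2)·log(0.084/1.99) = +0.041 V.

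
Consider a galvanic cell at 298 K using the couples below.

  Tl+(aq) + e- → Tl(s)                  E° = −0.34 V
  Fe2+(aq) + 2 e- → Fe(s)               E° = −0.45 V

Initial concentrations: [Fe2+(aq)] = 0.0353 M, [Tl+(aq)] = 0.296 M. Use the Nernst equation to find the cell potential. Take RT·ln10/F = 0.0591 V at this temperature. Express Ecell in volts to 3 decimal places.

+0.122 V

The Tl⁺/Tl couple has the more positive E°, so it is the cathode; Fe²⁺/Fe is the anode.
E°cell = E°cat − E°an = −0.34 − (−0.45) = +0.11 V; n = 2.
Balancing gives 2 Tl+(aq) + Fe(s) → 2 Tl(s) + Fe2+(aq); hence Q = [Fe2+(aq)] / [Tl+(aq)]^2 = 0.403 (log Q = −0.395).
Applying E = E° − (RT ln10/nF)·log Q gives +0.11 − (0.0591/2)(−0.395) = +0.122 V.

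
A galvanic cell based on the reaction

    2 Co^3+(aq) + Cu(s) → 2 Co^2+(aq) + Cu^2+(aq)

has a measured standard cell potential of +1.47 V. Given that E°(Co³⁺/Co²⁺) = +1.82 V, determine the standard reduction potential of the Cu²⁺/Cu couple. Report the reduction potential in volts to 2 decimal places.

+0.35 V

In the reaction as written the Co³⁺/Co²⁺ couple is reduced (cathode) and Cu²⁺/Cu is oxidized (anode), so E°cell = E°(Co³⁺/Co²⁺) − E°(Cu²⁺/Cu).
E°(Cu²⁺/Cu) = E°(cathode) − E°cell = +1.82 − (+1.47) = +0.35 V.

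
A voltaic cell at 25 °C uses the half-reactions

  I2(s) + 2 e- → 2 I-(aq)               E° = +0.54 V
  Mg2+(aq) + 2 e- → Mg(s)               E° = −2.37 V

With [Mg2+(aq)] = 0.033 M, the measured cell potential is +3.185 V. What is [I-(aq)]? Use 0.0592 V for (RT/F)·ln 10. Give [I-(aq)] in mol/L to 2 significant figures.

0.00012 M

The I₂/I⁻ couple has the larger reduction potential, so it is the cathode: E°cell = +0.54 − (−2.37) = +2.91 V and n = 2.
From the Nernst equation, log Q = n(E° − E)/0.0592 = 2·(+2.91 − (+3.185))/0.0592 = −9.291.
For I2(s) + Mg(s) → 2 I-(aq) + Mg2+(aq), the reaction quotient is Q = [I-(aq)]^2·[Mg2+(aq)].
Substituting the known concentrations and solving, log [I-(aq)] = −3.905 and [I-(aq)] = 0.00012 M.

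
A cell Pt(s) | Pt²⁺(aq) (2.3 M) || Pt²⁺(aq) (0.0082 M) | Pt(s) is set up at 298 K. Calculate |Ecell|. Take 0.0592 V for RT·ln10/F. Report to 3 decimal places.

For a concentration cell E°cell = 0, since both electrodes use the same couple.
The compartment with the higher Pt²⁺(aq) concentration (2.3 M) acts as the cathode; ions are reduced there and produced at the dilute (0.0082 M) anode.
With n = 2, Ecell = −(0.0592/2)·log([dilute]/[conc]) = −(0.0592/2)·log(0.0082/2.3) = +0.072 V.

0.072 V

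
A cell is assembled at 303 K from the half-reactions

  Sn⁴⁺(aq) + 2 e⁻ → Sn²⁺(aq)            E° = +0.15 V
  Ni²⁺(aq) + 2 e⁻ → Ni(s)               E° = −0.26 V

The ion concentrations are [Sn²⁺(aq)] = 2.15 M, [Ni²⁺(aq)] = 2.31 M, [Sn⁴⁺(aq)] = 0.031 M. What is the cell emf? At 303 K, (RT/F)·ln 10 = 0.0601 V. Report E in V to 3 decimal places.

+0.344 V

Since E°(Sn⁴⁺/Sn²⁺) > E°(Ni²⁺/Ni), Sn⁴⁺/Sn²⁺ serves as the cathode.
E°cell = E°cat − E°an = +0.15 − (−0.26) = +0.41 V; n = 2.
Balancing gives Sn⁴⁺(aq) + Ni(s) → Sn²⁺(aq) + Ni²⁺(aq); hence Q = ([Sn²⁺(aq)]·[Ni²⁺(aq)]) / [Sn⁴⁺(aq)] = 160 (log Q = 2.205).
By the Nernst equation, E = +0.41 − (0.0601/2)·(2.205) = +0.344 V.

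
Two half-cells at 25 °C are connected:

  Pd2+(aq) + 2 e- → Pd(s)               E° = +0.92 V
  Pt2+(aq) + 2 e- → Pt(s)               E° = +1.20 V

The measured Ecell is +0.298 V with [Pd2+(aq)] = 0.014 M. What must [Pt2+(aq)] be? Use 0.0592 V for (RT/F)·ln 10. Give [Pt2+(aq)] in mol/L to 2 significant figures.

With Pt²⁺/Pt at the cathode and Pd²⁺/Pd at the anode, E°cell = +1.20 − (+0.92) = +0.28 V (n = 2).
Since E = E° − (0.0592/n)·log Q, log Q = n(E° − E)/0.0592 = −0.608.
The balanced reaction is Pt2+(aq) + Pd(s) → Pt(s) + Pd2+(aq), so Q = [Pd2+(aq)] / [Pt2+(aq)].
Solving for the unknown gives log [Pt2+(aq)] = −1.246, so [Pt2+(aq)] ≈ 0.057 M.

0.057 M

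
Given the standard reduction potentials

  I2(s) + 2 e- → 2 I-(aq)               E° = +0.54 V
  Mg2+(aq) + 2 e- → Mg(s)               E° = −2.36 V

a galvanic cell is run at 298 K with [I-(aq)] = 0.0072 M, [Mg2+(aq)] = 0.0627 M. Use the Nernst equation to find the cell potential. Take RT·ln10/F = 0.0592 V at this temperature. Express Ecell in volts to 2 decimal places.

Since E°(I₂/I⁻) > E°(Mg²⁺/Mg), I₂/I⁻ serves as the cathode.
E°cell = E°cat − E°an = +0.54 − (−2.36) = +2.90 V; n = 2.
The balanced reaction is I2(s) + Mg(s) → 2 I-(aq) + Mg2+(aq), so Q = [I-(aq)]^2·[Mg2+(aq)] = 3.25×10^−6 and log Q = −5.488.
By the Nernst equation, E = +2.90 − (0.0592/2)·(−5.488) = +3.06 V.

+3.06 V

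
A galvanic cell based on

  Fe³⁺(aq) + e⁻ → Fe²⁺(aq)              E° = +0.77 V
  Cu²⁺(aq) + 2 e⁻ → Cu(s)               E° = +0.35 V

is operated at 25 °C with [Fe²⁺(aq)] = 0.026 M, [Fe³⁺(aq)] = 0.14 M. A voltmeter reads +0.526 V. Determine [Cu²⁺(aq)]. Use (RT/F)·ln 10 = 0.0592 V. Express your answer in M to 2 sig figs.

Fe³⁺/Fe²⁺ is the cathode (higher E°); E°cell = +0.77 − (+0.35) = +0.42 V with n = 2.
Rearranging E = E° − (0.0592/n)·log Q gives log Q = 2(+0.42 − (+0.526))/0.0592 = −3.581.
Balancing electrons gives 2 Fe³⁺(aq) + Cu(s) → 2 Fe²⁺(aq) + Cu²⁺(aq); thus Q = ([Fe²⁺(aq)]^2·[Cu²⁺(aq)]) / [Fe³⁺(aq)]^2.
Isolating [Cu²⁺(aq)] in Q = 10^{−3.581} yields log [Cu²⁺(aq)] = −2.119, i.e. 0.0076 M.

0.0076 M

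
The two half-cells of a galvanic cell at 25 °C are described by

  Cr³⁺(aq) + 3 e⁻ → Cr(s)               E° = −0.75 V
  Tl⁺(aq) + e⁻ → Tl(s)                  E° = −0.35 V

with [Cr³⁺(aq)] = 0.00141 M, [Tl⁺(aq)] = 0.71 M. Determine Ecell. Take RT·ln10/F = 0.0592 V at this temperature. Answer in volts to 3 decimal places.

Since E°(Tl⁺/Tl) > E°(Cr³⁺/Cr), Tl⁺/Tl serves as the cathode.
E°cell = −0.35 − (−0.75) = +0.40 V, with n = 3 electrons transferred.
For the overall reaction 3 Tl⁺(aq) + Cr(s) → 3 Tl(s) + Cr³⁺(aq), Q = [Cr³⁺(aq)] / [Tl⁺(aq)]^3 = 0.00394, giving log Q = −2.405.
By the Nernst equation, E = +0.40 − (0.0592/3)·(−2.405) = +0.447 V.

+0.447 V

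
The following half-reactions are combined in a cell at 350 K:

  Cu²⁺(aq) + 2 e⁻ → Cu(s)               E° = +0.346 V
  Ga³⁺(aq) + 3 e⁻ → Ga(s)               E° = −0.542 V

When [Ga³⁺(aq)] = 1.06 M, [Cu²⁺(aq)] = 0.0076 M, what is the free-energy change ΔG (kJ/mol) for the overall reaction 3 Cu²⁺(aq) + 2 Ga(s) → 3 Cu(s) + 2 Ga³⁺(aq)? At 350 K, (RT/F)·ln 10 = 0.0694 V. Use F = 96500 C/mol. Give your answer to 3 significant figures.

E°cell = +0.346 − (−0.542) = +0.888 V; the balanced reaction transfers n = 6 electrons.
The reaction quotient is [Ga³⁺(aq)]^2 / [Cu²⁺(aq)]^3 = 2.56×10^6; by Nernst, E = +0.888 − (0.0694/6)(6.408) = +0.8139 V.
Finally ΔG = −nFE = −(6)(96500 C/mol)(+0.8139 V) = −471 kJ/mol.

−471 kJ/mol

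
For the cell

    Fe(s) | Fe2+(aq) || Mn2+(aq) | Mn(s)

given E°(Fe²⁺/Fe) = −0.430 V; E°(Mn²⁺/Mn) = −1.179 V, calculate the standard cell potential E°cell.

By convention the left-hand electrode in cell notation is the anode (oxidation) and the right-hand electrode is the cathode (reduction).
E°cell = E°(right) − E°(left) = −1.179 − (−0.430) = −0.749 V.
The negative sign shows that, as written, the cell would require an external voltage to drive the reaction.

−0.749 V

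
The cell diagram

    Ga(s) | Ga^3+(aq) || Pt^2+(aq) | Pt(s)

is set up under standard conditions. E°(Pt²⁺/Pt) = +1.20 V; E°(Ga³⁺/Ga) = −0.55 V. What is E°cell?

+1.75 V

By convention the left-hand electrode in cell notation is the anode (oxidation) and the right-hand electrode is the cathode (reduction).
E°cell = E°(right) − E°(left) = +1.20 − (−0.55) = +1.75 V.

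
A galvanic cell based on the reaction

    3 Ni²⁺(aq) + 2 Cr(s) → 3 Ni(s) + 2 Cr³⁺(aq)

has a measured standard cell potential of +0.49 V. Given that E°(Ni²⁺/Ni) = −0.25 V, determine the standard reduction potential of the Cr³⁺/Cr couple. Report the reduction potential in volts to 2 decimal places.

In the reaction as written the Ni²⁺/Ni couple is reduced (cathode) and Cr³⁺/Cr is oxidized (anode), so E°cell = E°(Ni²⁺/Ni) − E°(Cr³⁺/Cr).
E°(Cr³⁺/Cr) = E°(cathode) − E°cell = −0.25 − (+0.49) = −0.74 V.

−0.74 V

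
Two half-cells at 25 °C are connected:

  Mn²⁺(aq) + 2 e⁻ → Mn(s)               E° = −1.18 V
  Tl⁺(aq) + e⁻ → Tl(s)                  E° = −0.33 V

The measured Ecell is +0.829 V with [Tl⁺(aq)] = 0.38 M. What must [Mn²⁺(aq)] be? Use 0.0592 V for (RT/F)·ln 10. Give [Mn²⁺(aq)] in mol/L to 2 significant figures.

0.74 M

With Tl⁺/Tl at the cathode and Mn²⁺/Mn at the anode, E°cell = −0.33 − (−1.18) = +0.85 V (n = 2).
Rearranging E = E° − (0.0592/n)·log Q gives log Q = 2(+0.85 − (+0.829))/0.0592 = 0.709.
Balancing electrons gives 2 Tl⁺(aq) + Mn(s) → 2 Tl(s) + Mn²⁺(aq); thus Q = [Mn²⁺(aq)] / [Tl⁺(aq)]^2.
Isolating [Mn²⁺(aq)] in Q = 10^{0.709} yields log [Mn²⁺(aq)] = −0.131, i.e. 0.74 M.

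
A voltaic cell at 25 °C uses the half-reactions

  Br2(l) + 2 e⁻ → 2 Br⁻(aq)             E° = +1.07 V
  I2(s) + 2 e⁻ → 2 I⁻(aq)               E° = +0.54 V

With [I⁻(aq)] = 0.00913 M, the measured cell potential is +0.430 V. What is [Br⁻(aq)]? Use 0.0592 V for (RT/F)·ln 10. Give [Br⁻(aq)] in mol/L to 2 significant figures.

With Br₂/Br⁻ at the cathode and I₂/I⁻ at the anode, E°cell = +1.07 − (+0.54) = +0.53 V (n = 2).
Rearranging E = E° − (0.0592/n)·log Q gives log Q = 2(+0.53 − (+0.430))/0.0592 = 3.378.
For Br2(l) + 2 I⁻(aq) → 2 Br⁻(aq) + I2(s), the reaction quotient is Q = [Br⁻(aq)]^2 / [I⁻(aq)]^2.
Solving for the unknown gives log [Br⁻(aq)] = −0.351, so [Br⁻(aq)] ≈ 0.45 M.

0.45 M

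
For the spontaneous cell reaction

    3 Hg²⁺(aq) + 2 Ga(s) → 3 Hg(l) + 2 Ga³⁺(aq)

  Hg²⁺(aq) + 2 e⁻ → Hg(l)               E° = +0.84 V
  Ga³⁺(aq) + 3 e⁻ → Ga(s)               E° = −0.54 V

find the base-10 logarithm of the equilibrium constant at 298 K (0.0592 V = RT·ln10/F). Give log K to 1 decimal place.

log K = 139.9

The Hg²⁺/Hg couple is reduced (cathode); E°cell = +0.84 − (−0.54) = +1.38 V with n = 6.
At equilibrium E = 0, so log K = nE°cell / 0.0592 = (6)(+1.38) / 0.0592 = 139.9.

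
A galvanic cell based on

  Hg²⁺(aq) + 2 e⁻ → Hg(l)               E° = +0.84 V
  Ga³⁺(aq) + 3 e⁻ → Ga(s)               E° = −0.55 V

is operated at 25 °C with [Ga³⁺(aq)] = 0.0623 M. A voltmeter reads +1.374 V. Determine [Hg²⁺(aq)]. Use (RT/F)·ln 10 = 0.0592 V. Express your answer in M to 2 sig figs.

With Hg²⁺/Hg at the cathode and Ga³⁺/Ga at the anode, E°cell = +0.84 − (−0.55) = +1.39 V (n = 6).
Since E = E° − (0.0592/n)·log Q, log Q = n(E° − E)/0.0592 = 1.622.
Balancing electrons gives 3 Hg²⁺(aq) + 2 Ga(s) → 3 Hg(l) + 2 Ga³⁺(aq); thus Q = [Ga³⁺(aq)]^2 / [Hg²⁺(aq)]^3.
Substituting the known concentrations and solving, log [Hg²⁺(aq)] = −1.344 and [Hg²⁺(aq)] = 0.045 M.

0.045 M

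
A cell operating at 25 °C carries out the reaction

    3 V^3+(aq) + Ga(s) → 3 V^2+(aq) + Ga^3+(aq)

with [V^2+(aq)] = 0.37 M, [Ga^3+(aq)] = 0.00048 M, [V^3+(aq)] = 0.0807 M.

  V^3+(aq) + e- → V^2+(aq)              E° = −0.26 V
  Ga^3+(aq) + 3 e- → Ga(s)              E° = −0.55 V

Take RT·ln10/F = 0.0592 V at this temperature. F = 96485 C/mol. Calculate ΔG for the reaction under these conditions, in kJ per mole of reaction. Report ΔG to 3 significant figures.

The standard cell potential is −0.26 − (−0.55) = +0.29 V, with n = 3 electrons in the balanced equation.
The reaction quotient is ([V^2+(aq)]^3·[Ga^3+(aq)]) / [V^3+(aq)]^3 = 0.0463; by Nernst, E = +0.29 − (0.0592/3)(−1.335) = +0.3163 V.
Then ΔG = −nFE = −3 × 96485 × +0.3163 J/mol = −91.6 kJ/mol.

−91.6 kJ/mol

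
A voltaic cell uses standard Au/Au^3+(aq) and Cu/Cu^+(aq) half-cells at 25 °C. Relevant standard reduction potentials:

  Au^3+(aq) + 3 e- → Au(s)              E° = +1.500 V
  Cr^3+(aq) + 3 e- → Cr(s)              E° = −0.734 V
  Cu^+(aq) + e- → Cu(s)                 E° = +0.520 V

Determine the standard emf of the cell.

The Au³⁺/Au couple has the higher E°, so Au ion is reduced (cathode) and Cu is oxidized (anode).
E°cell = E°(cathode) − E°(anode) = +1.500 − (+0.520) = +0.980 V.

+0.980 V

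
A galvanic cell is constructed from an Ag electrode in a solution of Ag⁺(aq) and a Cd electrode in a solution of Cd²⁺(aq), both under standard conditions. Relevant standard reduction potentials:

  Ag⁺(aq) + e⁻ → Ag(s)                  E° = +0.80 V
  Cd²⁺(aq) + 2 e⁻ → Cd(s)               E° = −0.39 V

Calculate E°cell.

Of the two couples in this cell, the one with the more positive reduction potential is reduced at the cathode: here that is Ag⁺/Ag (+0.80 V); Cd²⁺/Cd (−0.39 V) is the anode.
E°cell = E°(cathode) − E°(anode) = +0.80 − (−0.39) = +1.19 V.

+1.19 V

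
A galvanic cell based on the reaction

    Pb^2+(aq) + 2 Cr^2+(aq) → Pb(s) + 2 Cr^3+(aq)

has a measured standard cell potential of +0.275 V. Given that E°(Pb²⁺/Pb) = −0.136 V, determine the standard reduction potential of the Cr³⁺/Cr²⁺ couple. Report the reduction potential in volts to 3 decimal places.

−0.411 V

In the reaction as written the Pb²⁺/Pb couple is reduced (cathode) and Cr³⁺/Cr²⁺ is oxidized (anode), so E°cell = E°(Pb²⁺/Pb) − E°(Cr³⁺/Cr²⁺).
E°(Cr³⁺/Cr²⁺) = E°(cathode) − E°cell = −0.136 − (+0.275) = −0.411 V.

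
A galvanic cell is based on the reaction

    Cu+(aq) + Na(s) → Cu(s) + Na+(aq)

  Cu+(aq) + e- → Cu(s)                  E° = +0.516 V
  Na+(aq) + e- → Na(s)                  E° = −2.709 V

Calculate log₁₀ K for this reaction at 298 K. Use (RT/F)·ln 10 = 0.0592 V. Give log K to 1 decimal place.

log K = 54.5

The Cu⁺/Cu couple is reduced (cathode); E°cell = +0.516 − (−2.709) = +3.225 V with n = 1.
At equilibrium E = 0, so log K = nE°cell / 0.0592 = (1)(+3.225) / 0.0592 = 54.5.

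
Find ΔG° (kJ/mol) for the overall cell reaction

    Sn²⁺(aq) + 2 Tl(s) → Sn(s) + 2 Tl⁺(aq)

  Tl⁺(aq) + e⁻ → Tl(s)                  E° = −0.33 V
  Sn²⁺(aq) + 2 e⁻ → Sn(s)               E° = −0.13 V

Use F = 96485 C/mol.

−38.6 kJ/mol

In the reaction as written Sn²⁺(aq) is reduced, so the Sn²⁺/Sn couple is the cathode and Tl⁺/Tl is the anode.
E°cell = −0.13 − (−0.33) = +0.20 V; balancing electrons gives n = 2.
ΔG° = −nFE°cell = −(2)(96485)(+0.20) J/mol = −38.6 kJ/mol.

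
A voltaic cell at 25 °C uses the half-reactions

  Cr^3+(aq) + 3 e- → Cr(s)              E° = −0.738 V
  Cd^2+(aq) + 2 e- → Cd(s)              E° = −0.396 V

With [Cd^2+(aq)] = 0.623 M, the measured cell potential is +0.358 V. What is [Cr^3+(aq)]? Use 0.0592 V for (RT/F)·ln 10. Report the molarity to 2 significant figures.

0.076 M

The Cd²⁺/Cd couple has the larger reduction potential, so it is the cathode: E°cell = −0.396 − (−0.738) = +0.342 V and n = 6.
Rearranging E = E° − (0.0592/n)·log Q gives log Q = 6(+0.342 − (+0.358))/0.0592 = −1.622.
The balanced reaction is 3 Cd^2+(aq) + 2 Cr(s) → 3 Cd(s) + 2 Cr^3+(aq), so Q = [Cr^3+(aq)]^2 / [Cd^2+(aq)]^3.
Solving for the unknown gives log [Cr^3+(aq)] = −1.119, so [Cr^3+(aq)] ≈ 0.076 M.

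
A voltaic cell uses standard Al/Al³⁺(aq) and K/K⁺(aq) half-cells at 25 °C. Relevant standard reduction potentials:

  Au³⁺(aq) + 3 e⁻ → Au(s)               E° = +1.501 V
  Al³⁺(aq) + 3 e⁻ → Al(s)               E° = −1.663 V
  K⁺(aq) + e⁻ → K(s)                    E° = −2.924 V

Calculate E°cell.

+1.261 V

The Al³⁺/Al couple has the higher E°, so Al ion is reduced (cathode) and K is oxidized (anode).
E°cell = E°(cathode) − E°(anode) = −1.663 − (−2.924) = +1.261 V.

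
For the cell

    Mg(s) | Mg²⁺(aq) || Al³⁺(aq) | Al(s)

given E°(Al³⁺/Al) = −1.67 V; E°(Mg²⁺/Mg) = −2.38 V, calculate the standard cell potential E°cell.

+0.71 V

By convention the left-hand electrode in cell notation is the anode (oxidation) and the right-hand electrode is the cathode (reduction).
E°cell = E°(right) − E°(left) = −1.67 − (−2.38) = +0.71 V.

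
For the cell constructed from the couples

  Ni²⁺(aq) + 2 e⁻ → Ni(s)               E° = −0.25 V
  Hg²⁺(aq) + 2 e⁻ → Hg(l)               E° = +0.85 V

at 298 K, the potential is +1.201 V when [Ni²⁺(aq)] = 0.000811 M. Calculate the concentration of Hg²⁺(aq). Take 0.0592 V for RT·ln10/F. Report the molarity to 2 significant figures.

With Hg²⁺/Hg at the cathode and Ni²⁺/Ni at the anode, E°cell = +0.85 − (−0.25) = +1.10 V (n = 2).
Rearranging E = E° − (0.0592/n)·log Q gives log Q = 2(+1.10 − (+1.201))/0.0592 = −3.412.
Balancing electrons gives Hg²⁺(aq) + Ni(s) → Hg(l) + Ni²⁺(aq); thus Q = [Ni²⁺(aq)] / [Hg²⁺(aq)].
Solving for the unknown gives log [Hg²⁺(aq)] = 0.321, so [Hg²⁺(aq)] ≈ 2.1 M.

2.1 M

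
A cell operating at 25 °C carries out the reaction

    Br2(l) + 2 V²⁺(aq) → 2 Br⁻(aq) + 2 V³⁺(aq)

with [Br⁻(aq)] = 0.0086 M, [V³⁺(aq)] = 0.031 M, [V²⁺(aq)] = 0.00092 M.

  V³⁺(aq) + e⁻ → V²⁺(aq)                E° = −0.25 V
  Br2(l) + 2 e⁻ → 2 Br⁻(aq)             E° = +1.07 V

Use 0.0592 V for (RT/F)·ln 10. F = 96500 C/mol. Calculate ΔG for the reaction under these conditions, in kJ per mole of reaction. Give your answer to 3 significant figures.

−261 kJ/mol

The standard cell potential is +1.07 − (−0.25) = +1.32 V, with n = 2 electrons in the balanced equation.
The reaction quotient is ([Br⁻(aq)]^2·[V³⁺(aq)]^2) / [V²⁺(aq)]^2 = 0.084; by Nernst, E = +1.32 − (0.0592/2)(−1.076) = +1.3518 V.
Then ΔG = −nFE = −2 × 96500 × +1.3518 J/mol = −261 kJ/mol.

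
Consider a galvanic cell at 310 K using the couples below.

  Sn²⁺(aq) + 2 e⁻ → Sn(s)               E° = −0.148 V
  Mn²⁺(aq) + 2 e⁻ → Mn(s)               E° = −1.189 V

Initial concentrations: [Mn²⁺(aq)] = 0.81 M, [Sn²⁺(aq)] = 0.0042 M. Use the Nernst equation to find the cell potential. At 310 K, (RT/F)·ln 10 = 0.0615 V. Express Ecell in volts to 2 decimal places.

+0.97 V

Sn²⁺/Sn is reduced (cathode, E° = −0.148 V) and Mn²⁺/Mn is oxidized (anode).
E°cell = −0.148 − (−1.189) = +1.041 V, with n = 2 electrons transferred.
The balanced reaction is Sn²⁺(aq) + Mn(s) → Sn(s) + Mn²⁺(aq), so Q = [Mn²⁺(aq)] / [Sn²⁺(aq)] = 193 and log Q = 2.285.
By the Nernst equation, E = +1.041 − (0.0615/2)·(2.285) = +0.97 V.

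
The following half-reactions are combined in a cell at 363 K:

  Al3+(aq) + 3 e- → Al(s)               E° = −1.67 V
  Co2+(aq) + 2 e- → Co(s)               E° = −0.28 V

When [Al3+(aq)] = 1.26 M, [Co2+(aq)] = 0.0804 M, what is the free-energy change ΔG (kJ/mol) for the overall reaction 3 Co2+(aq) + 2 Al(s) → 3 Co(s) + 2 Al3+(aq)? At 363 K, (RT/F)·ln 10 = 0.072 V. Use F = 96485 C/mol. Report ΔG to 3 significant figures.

−780 kJ/mol

E°cell = −0.28 − (−1.67) = +1.39 V; the balanced reaction transfers n = 6 electrons.
The reaction quotient is [Al3+(aq)]^2 / [Co2+(aq)]^3 = 3.05×10^3; by Nernst, E = +1.39 − (0.072/6)(3.485) = +1.3482 V.
Then ΔG = −nFE = −6 × 96485 × +1.3482 J/mol = −780 kJ/mol.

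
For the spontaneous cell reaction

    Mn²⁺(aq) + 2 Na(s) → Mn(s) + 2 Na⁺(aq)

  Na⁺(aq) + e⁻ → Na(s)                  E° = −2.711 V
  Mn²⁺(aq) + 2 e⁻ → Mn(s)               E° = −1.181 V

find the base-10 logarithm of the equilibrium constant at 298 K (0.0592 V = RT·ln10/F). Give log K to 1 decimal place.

log K = 51.7

The Mn²⁺/Mn couple is reduced (cathode); E°cell = −1.181 − (−2.711) = +1.530 V with n = 2.
At equilibrium E = 0, so log K = nE°cell / 0.0592 = (2)(+1.530) / 0.0592 = 51.7.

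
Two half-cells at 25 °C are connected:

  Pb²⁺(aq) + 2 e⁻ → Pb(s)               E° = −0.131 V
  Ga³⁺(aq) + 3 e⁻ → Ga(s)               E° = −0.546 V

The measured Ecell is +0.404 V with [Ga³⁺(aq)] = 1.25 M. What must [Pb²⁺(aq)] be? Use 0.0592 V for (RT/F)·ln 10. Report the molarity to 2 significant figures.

0.49 M

With Pb²⁺/Pb at the cathode and Ga³⁺/Ga at the anode, E°cell = −0.131 − (−0.546) = +0.415 V (n = 6).
Since E = E° − (0.0592/n)·log Q, log Q = n(E° − E)/0.0592 = 1.115.
The balanced reaction is 3 Pb²⁺(aq) + 2 Ga(s) → 3 Pb(s) + 2 Ga³⁺(aq), so Q = [Ga³⁺(aq)]^2 / [Pb²⁺(aq)]^3.
Solving for the unknown gives log [Pb²⁺(aq)] = −0.307, so [Pb²⁺(aq)] ≈ 0.49 M.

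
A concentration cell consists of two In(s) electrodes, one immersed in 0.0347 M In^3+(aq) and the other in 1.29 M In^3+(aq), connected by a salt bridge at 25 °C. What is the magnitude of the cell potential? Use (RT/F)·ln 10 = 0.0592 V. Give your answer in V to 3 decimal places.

For a concentration cell E°cell = 0, since both electrodes use the same couple.
The compartment with the higher In^3+(aq) concentration (1.29 M) acts as the cathode; ions are reduced there and produced at the dilute (0.0347 M) anode.
With n = 3, Ecell = −(0.0592/3)·log([dilute]/[conc]) = −(0.0592/3)·log(0.0347/1.29) = +0.031 V.

0.031 V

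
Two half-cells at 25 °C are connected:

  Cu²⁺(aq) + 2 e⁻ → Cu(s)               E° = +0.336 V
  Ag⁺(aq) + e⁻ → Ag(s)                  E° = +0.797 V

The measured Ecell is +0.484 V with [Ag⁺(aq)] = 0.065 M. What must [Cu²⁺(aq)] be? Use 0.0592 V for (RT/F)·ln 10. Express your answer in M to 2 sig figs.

Ag⁺/Ag is the cathode (higher E°); E°cell = +0.797 − (+0.336) = +0.461 V with n = 2.
Rearranging E = E° − (0.0592/n)·log Q gives log Q = 2(+0.461 − (+0.484))/0.0592 = −0.777.
The balanced reaction is 2 Ag⁺(aq) + Cu(s) → 2 Ag(s) + Cu²⁺(aq), so Q = [Cu²⁺(aq)] / [Ag⁺(aq)]^2.
Isolating [Cu²⁺(aq)] in Q = 10^{−0.777} yields log [Cu²⁺(aq)] = −3.151, i.e. 0.00071 M.

0.00071 M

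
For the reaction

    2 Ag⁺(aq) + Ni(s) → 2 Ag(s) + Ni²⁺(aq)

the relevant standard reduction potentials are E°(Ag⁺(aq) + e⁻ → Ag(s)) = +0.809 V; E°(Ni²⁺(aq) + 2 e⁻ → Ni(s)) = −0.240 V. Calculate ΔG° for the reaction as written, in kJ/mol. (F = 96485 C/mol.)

−202 kJ/mol

In the reaction as written Ag⁺(aq) is reduced, so the Ag⁺/Ag couple is the cathode and Ni²⁺/Ni is the anode.
E°cell = +0.809 − (−0.240) = +1.049 V; balancing electrons gives n = 2.
ΔG° = −nFE°cell = −(2)(96485)(+1.049) J/mol = −202 kJ/mol.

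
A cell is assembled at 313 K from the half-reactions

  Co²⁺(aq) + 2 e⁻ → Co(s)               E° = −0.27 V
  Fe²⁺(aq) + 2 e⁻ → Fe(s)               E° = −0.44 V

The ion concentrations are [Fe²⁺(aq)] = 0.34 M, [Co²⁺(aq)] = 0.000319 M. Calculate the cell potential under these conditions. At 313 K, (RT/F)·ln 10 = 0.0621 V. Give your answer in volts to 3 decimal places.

Since E°(Co²⁺/Co) > E°(Fe²⁺/Fe), Co²⁺/Co serves as the cathode.
E°cell = E°cat − E°an = −0.27 − (−0.44) = +0.17 V; n = 2.
For the overall reaction Co²⁺(aq) + Fe(s) → Co(s) + Fe²⁺(aq), Q = [Fe²⁺(aq)] / [Co²⁺(aq)] = 1.07×10^3, giving log Q = 3.028.
By the Nernst equation, E = +0.17 − (0.0621/2)·(3.028) = +0.076 V.

+0.076 V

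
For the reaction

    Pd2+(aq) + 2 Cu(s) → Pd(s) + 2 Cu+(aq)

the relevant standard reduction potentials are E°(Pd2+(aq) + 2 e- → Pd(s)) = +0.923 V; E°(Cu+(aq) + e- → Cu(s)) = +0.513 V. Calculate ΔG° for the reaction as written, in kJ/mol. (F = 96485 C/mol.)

In the reaction as written Pd2+(aq) is reduced, so the Pd²⁺/Pd couple is the cathode and Cu⁺/Cu is the anode.
E°cell = +0.923 − (+0.513) = +0.410 V; balancing electrons gives n = 2.
ΔG° = −nFE°cell = −(2)(96485)(+0.410) J/mol = −79.1 kJ/mol.

−79.1 kJ/mol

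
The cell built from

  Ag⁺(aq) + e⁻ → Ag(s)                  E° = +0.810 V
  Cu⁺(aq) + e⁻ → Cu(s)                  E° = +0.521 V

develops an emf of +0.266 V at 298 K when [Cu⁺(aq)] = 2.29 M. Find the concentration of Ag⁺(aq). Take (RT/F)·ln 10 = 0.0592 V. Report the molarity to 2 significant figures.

0.94 M

The Ag⁺/Ag couple has the larger reduction potential, so it is the cathode: E°cell = +0.810 − (+0.521) = +0.289 V and n = 1.
Rearranging E = E° − (0.0592/n)·log Q gives log Q = 1(+0.289 − (+0.266))/0.0592 = 0.389.
The balanced reaction is Ag⁺(aq) + Cu(s) → Ag(s) + Cu⁺(aq), so Q = [Cu⁺(aq)] / [Ag⁺(aq)].
Isolating [Ag⁺(aq)] in Q = 10^{0.389} yields log [Ag⁺(aq)] = −0.029, i.e. 0.94 M.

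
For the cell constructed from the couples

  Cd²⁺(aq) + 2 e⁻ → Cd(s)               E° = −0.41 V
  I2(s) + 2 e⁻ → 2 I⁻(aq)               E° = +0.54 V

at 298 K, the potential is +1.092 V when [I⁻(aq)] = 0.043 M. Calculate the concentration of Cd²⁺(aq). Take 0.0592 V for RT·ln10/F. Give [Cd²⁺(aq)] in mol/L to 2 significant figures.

I₂/I⁻ is the cathode (higher E°); E°cell = +0.54 − (−0.41) = +0.95 V with n = 2.
From the Nernst equation, log Q = n(E° − E)/0.0592 = 2·(+0.95 − (+1.092))/0.0592 = −4.797.
Balancing electrons gives I2(s) + Cd(s) → 2 I⁻(aq) + Cd²⁺(aq); thus Q = [I⁻(aq)]^2·[Cd²⁺(aq)].
Isolating [Cd²⁺(aq)] in Q = 10^{−4.797} yields log [Cd²⁺(aq)] = −2.064, i.e. 0.0086 M.

0.0086 M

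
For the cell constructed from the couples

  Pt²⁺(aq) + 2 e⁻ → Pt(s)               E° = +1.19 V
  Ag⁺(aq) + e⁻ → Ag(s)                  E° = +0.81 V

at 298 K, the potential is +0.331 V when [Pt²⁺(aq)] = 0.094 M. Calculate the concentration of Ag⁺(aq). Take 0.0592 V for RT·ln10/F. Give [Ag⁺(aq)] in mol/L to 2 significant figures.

With Pt²⁺/Pt at the cathode and Ag⁺/Ag at the anode, E°cell = +1.19 − (+0.81) = +0.38 V (n = 2).
From the Nernst equation, log Q = n(E° − E)/0.0592 = 2·(+0.38 − (+0.331))/0.0592 = 1.655.
The balanced reaction is Pt²⁺(aq) + 2 Ag(s) → Pt(s) + 2 Ag⁺(aq), so Q = [Ag⁺(aq)]^2 / [Pt²⁺(aq)].
Solving for the unknown gives log [Ag⁺(aq)] = 0.314, so [Ag⁺(aq)] ≈ 2.1 M.

2.1 M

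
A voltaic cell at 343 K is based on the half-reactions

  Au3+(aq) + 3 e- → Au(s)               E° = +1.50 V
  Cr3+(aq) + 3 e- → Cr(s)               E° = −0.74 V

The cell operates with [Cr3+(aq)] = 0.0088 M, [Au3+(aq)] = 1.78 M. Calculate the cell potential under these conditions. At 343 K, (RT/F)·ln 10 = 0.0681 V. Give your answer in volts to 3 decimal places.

Au³⁺/Au is reduced (cathode, E° = +1.50 V) and Cr³⁺/Cr is oxidized (anode).
E°cell = E°cat − E°an = +1.50 − (−0.74) = +2.24 V; n = 3.
Balancing gives Au3+(aq) + Cr(s) → Au(s) + Cr3+(aq); hence Q = [Cr3+(aq)] / [Au3+(aq)] = 0.00494 (log Q = −2.306).
By the Nernst equation, E = +2.24 − (0.0681/3)·(−2.306) = +2.292 V.

+2.292 V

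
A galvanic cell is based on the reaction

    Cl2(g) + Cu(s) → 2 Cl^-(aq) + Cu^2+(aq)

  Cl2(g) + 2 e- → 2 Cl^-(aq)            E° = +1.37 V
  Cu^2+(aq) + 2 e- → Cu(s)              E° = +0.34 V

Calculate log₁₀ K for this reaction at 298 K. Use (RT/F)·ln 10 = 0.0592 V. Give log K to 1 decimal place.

The Cl₂/Cl⁻ couple is reduced (cathode); E°cell = +1.37 − (+0.34) = +1.03 V with n = 2.
At equilibrium E = 0, so log K = nE°cell / 0.0592 = (2)(+1.03) / 0.0592 = 34.8.

log K = 34.8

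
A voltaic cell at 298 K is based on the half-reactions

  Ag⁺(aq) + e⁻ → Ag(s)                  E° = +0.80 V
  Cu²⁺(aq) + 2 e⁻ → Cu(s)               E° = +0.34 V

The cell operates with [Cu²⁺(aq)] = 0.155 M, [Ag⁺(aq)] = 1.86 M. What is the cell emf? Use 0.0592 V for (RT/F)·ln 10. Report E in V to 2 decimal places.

Since E°(Ag⁺/Ag) > E°(Cu²⁺/Cu), Ag⁺/Ag serves as the cathode.
The standard potential is +0.80 − (+0.34) = +0.46 V and the balanced reaction transfers n = 2 electrons.
Balancing gives 2 Ag⁺(aq) + Cu(s) → 2 Ag(s) + Cu²⁺(aq); hence Q = [Cu²⁺(aq)] / [Ag⁺(aq)]^2 = 0.0448 (log Q = −1.349).
Applying E = E° − (RT ln10/nF)·log Q gives +0.46 − (0.0592/2)(−1.349) = +0.50 V.

+0.50 V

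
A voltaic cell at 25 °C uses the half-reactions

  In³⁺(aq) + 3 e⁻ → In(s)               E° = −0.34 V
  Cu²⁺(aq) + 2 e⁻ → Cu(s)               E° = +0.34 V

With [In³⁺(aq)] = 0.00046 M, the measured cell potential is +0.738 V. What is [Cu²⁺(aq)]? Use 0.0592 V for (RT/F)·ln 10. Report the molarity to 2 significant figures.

With Cu²⁺/Cu at the cathode and In³⁺/In at the anode, E°cell = +0.34 − (−0.34) = +0.68 V (n = 6).
From the Nernst equation, log Q = n(E° − E)/0.0592 = 6·(+0.68 − (+0.738))/0.0592 = −5.878.
The balanced reaction is 3 Cu²⁺(aq) + 2 In(s) → 3 Cu(s) + 2 In³⁺(aq), so Q = [In³⁺(aq)]^2 / [Cu²⁺(aq)]^3.
Substituting the known concentrations and solving, log [Cu²⁺(aq)] = −0.265 and [Cu²⁺(aq)] = 0.54 M.

0.54 M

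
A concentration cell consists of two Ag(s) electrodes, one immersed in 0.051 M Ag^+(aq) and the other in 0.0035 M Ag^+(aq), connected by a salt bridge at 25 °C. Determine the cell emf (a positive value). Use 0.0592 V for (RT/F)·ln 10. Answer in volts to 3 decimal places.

For a concentration cell E°cell = 0, since both electrodes use the same couple.
The compartment with the higher Ag^+(aq) concentration (0.051 M) acts as the cathode; ions are reduced there and produced at the dilute (0.0035 M) anode.
With n = 1, Ecell = −(0.0592/1)·log([dilute]/[conc]) = −(0.0592/1)·log(0.0035/0.051) = +0.069 V.

0.069 V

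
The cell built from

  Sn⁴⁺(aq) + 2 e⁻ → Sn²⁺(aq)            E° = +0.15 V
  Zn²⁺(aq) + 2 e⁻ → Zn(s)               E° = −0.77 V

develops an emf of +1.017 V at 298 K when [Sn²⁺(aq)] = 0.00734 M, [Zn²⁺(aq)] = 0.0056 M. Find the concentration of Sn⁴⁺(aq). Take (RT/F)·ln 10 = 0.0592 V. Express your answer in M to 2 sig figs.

Sn⁴⁺/Sn²⁺ is the cathode (higher E°); E°cell = +0.15 − (−0.77) = +0.92 V with n = 2.
Rearranging E = E° − (0.0592/n)·log Q gives log Q = 2(+0.92 − (+1.017))/0.0592 = −3.277.
Balancing electrons gives Sn⁴⁺(aq) + Zn(s) → Sn²⁺(aq) + Zn²⁺(aq); thus Q = ([Sn²⁺(aq)]·[Zn²⁺(aq)]) / [Sn⁴⁺(aq)].
Substituting the known concentrations and solving, log [Sn⁴⁺(aq)] = −1.109 and [Sn⁴⁺(aq)] = 0.078 M.

0.078 M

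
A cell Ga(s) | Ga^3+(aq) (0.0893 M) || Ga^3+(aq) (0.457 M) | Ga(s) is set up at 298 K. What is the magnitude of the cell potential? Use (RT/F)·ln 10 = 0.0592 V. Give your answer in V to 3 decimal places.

For a concentration cell E°cell = 0, since both electrodes use the same couple.
The compartment with the higher Ga^3+(aq) concentration (0.457 M) acts as the cathode; ions are reduced there and produced at the dilute (0.0893 M) anode.
With n = 3, Ecell = −(0.0592/3)·log([dilute]/[conc]) = −(0.0592/3)·log(0.0893/0.457) = +0.014 V.

0.014 V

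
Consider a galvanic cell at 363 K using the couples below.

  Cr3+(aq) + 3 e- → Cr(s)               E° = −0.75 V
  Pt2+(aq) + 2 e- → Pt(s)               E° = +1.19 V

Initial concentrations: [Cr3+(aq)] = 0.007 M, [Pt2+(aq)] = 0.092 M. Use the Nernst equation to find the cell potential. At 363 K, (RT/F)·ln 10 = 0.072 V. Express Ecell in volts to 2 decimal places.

+1.95 V

Since E°(Pt²⁺/Pt) > E°(Cr³⁺/Cr), Pt²⁺/Pt serves as the cathode.
E°cell = E°cat − E°an = +1.19 − (−0.75) = +1.94 V; n = 6.
Balancing gives 3 Pt2+(aq) + 2 Cr(s) → 3 Pt(s) + 2 Cr3+(aq); hence Q = [Cr3+(aq)]^2 / [Pt2+(aq)]^3 = 0.0629 (log Q = −1.201).
By the Nernst equation, E = +1.94 − (0.072/6)·(−1.201) = +1.95 V.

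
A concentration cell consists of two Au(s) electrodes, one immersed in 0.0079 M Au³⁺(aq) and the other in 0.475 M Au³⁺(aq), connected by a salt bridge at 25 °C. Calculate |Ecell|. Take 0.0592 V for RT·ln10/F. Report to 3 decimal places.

0.035 V

For a concentration cell E°cell = 0, since both electrodes use the same couple.
The compartment with the higher Au³⁺(aq) concentration (0.475 M) acts as the cathode; ions are reduced there and produced at the dilute (0.0079 M) anode.
With n = 3, Ecell = −(0.0592/3)·log([dilute]/[conc]) = −(0.0592/3)·log(0.0079/0.475) = +0.035 V.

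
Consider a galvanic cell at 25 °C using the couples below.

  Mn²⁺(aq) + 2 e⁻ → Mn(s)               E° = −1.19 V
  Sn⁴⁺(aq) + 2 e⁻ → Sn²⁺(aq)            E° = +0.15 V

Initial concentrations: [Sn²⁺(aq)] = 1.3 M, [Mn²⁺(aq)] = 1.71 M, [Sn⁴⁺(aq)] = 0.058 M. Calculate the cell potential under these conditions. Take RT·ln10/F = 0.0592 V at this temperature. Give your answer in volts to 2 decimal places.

+1.29 V

Sn⁴⁺/Sn²⁺ is reduced (cathode, E° = +0.15 V) and Mn²⁺/Mn is oxidized (anode).
The standard potential is +0.15 − (−1.19) = +1.34 V and the balanced reaction transfers n = 2 electrons.
The balanced reaction is Sn⁴⁺(aq) + Mn(s) → Sn²⁺(aq) + Mn²⁺(aq), so Q = ([Sn²⁺(aq)]·[Mn²⁺(aq)]) / [Sn⁴⁺(aq)] = 38.3 and log Q = 1.584.
E = E° − (0.0592/n)·log Q = +1.34 − (0.0592/2)(1.584) = +1.29 V.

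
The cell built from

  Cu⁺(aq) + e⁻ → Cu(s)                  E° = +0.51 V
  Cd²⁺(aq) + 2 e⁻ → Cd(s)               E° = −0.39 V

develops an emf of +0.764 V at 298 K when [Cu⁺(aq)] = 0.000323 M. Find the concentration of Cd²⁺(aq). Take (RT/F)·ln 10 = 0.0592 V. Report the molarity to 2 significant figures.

Cu⁺/Cu is the cathode (higher E°); E°cell = +0.51 − (−0.39) = +0.90 V with n = 2.
From the Nernst equation, log Q = n(E° − E)/0.0592 = 2·(+0.90 − (+0.764))/0.0592 = 4.595.
The balanced reaction is 2 Cu⁺(aq) + Cd(s) → 2 Cu(s) + Cd²⁺(aq), so Q = [Cd²⁺(aq)] / [Cu⁺(aq)]^2.
Solving for the unknown gives log [Cd²⁺(aq)] = −2.387, so [Cd²⁺(aq)] ≈ 0.0041 M.

0.0041 M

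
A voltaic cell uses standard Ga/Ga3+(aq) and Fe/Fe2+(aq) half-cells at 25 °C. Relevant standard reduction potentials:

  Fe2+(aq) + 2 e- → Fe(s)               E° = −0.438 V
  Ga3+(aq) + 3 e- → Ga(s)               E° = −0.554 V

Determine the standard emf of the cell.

+0.116 V

The Fe²⁺/Fe couple has the higher E°, so Fe ion is reduced (cathode) and Ga is oxidized (anode).
E°cell = E°(cathode) − E°(anode) = −0.438 − (−0.554) = +0.116 V.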